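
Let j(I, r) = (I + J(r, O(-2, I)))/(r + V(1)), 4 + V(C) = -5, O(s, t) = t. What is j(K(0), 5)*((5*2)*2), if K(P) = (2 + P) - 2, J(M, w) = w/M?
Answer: 0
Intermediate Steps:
V(C) = -9 (V(C) = -4 - 5 = -9)
K(P) = P
j(I, r) = (I + I/r)/(-9 + r) (j(I, r) = (I + I/r)/(r - 9) = (I + I/r)/(-9 + r))
j(K(0), 5)*((5*2)*2) = (0*(1 + 5)/(5*(-9 + 5)))*((5*2)*2) = (0*(1/5)*6/(-4))*(10*2) = (0*(1/5)*(-1/4)*6)*20 = 0*20 = 0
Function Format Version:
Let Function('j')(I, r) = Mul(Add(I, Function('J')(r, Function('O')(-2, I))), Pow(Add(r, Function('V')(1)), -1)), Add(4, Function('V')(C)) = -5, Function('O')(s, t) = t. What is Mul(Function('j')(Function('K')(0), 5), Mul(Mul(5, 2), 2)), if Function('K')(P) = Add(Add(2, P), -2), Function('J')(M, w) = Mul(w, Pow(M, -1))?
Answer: 0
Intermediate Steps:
Function('V')(C) = -9 (Function('V')(C) = Add(-4, -5) = -9)
Function('K')(P) = P
Function('j')(I, r) = Mul(Pow(Add(-9, r), -1), Add(I, Mul(I, Pow(r, -1)))) (Function('j')(I, r) = Mul(Add(I, Mul(I, Pow(r, -1))), Pow(Add(r, -9), -1)) = Mul(Add(I, Mul(I, Pow(r, -1))), Pow(Add(-9, r), -1)) = Mul(Pow(Add(-9, r), -1), Add(I, Mul(I, Pow(r, -1)))))
Mul(Function('j')(Function('K')(0), 5), Mul(Mul(5, 2), 2)) = Mul(Mul(0, Pow(5, -1), Pow(Add(-9, 5), -1), Add(1, 5)), Mul(Mul(5, 2), 2)) = Mul(Mul(0, Rational(1, 5), Pow(-4, -1), 6), Mul(10, 2)) = Mul(Mul(0, Rational(1, 5), Rational(-1, 4), 6), 20) = Mul(0, 20) = 0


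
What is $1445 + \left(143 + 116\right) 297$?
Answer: $78368$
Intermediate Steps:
$1445 + \left(143 + 116\right) 297 = 1445 + 259 \cdot 297 = 1445 + 76923 = 78368$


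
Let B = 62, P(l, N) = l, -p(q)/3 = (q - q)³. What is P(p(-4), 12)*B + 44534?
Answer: 44534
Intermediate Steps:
p(q) = 0 (p(q) = -3*(q - q)³ = -3*0³ = -3*0 = 0)
P(p(-4), 12)*B + 44534 = 0*62 + 44534 = 0 + 44534 = 44534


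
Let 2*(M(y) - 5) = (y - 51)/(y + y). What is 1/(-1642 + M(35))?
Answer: -35/57299 ≈ -0.00061083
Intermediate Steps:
M(y) = 5 + (-51 + y)/(4*y) (M(y) = 5 + ((y - 51)/(y + y))/2 = 5 + ((-51 + y)/((2*y)))/2 = 5 + ((-51 + y)*(1/(2*y)))/2 = 5 + ((-51 + y)/(2*y))/2 = 5 + (-51 + y)/(4*y))
1/(-1642 + M(35)) = 1/(-1642 + (3/4)*(-17 + 7*35)/35) = 1/(-1642 + (3/4)*(1/35)*(-17 + 245)) = 1/(-1642 + (3/4)*(1/35)*228) = 1/(-1642 + 171/35) = 1/(-57299/35) = -35/57299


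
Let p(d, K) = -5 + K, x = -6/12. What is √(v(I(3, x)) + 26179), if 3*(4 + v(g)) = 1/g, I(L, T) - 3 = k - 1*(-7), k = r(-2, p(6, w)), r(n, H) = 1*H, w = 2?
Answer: 2*√2885799/21 ≈ 161.79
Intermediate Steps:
x = -½ (x = -6*1/12 = -½ ≈ -0.50000)
r(n, H) = H
k = -3 (k = -5 + 2 = -3)
I(L, T) = 7 (I(L, T) = 3 + (-3 - 1*(-7)) = 3 + (-3 + 7) = 3 + 4 = 7)
v(g) = -4 + 1/(3*g)
√(v(I(3, x)) + 26179) = √((-4 + (⅓)/7) + 26179) = √((-4 + (⅓)*(⅐)) + 26179) = √((-4 + 1/21) + 26179) = √(-83/21 + 26179) = √(549676/21) = 2*√2885799/21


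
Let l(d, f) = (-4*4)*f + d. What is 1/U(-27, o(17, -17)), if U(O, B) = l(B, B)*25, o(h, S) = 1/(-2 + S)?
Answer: 19/375 ≈ 0.050667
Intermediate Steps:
l(d, f) = d - 16*f (l(d, f) = -16*f + d = d - 16*f)
U(O, B) = -375*B (U(O, B) = (B - 16*B)*25 = -15*B*25 = -375*B)
1/U(-27, o(17, -17)) = 1/(-375/(-2 - 17)) = 1/(-375/(-19)) = 1/(-375*(-1/19)) = 1/(375/19) = 19/375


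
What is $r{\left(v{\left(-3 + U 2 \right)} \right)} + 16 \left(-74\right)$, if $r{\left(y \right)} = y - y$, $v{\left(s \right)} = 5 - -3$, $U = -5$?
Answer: $-1184$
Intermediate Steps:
$v{\left(s \right)} = 8$ ($v{\left(s \right)} = 5 + 3 = 8$)
$r{\left(y \right)} = 0$
$r{\left(v{\left(-3 + U 2 \right)} \right)} + 16 \left(-74\right) = 0 + 16 \left(-74\right) = 0 - 1184 = -1184$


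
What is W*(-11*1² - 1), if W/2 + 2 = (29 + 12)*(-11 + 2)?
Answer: 8904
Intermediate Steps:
W = -742 (W = -4 + 2*((29 + 12)*(-11 + 2)) = -4 + 2*(41*(-9)) = -4 + 2*(-369) = -4 - 738 = -742)
W*(-11*1² - 1) = -742*(-11*1² - 1) = -742*(-11*1 - 1) = -742*(-11 - 1) = -742*(-12) = 8904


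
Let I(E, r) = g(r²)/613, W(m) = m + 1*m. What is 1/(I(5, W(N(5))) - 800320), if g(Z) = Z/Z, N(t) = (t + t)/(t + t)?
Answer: -613/490596159 ≈ -1.2495e-6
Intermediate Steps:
N(t) = 1 (N(t) = (2*t)/((2*t)) = (2*t)*(1/(2*t)) = 1)
g(Z) = 1
W(m) = 2*m (W(m) = m + m = 2*m)
I(E, r) = 1/613
1/(I(5, W(N(5))) - 800320) = 1/(1/613 - 800320) = 1/(-490596159/613) = -613/490596159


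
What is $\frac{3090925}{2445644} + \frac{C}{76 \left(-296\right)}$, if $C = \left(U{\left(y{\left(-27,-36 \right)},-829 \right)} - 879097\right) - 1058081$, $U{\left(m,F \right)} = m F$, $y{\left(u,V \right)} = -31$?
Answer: $\frac{1186082649069}{13754301856} \approx 86.234$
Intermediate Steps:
$U{\left(m,F \right)} = F m$
$C = -1911479$ ($C = \left(\left(-829\right) \left(-31\right) - 879097\right) - 1058081 = \left(25699 - 879097\right) - 1058081 = -853398 - 1058081 = -1911479$)
$\frac{3090925}{2445644} + \frac{C}{76 \left(-296\right)} = \frac{3090925}{2445644} - \frac{1911479}{76 \left(-296\right)} = 3090925 \cdot \frac{1}{2445644} - \frac{1911479}{-22496} = \frac{3090925}{2445644} - - \frac{1911479}{22496} = \frac{3090925}{2445644} + \frac{1911479}{22496} = \frac{1186082649069}{13754301856}$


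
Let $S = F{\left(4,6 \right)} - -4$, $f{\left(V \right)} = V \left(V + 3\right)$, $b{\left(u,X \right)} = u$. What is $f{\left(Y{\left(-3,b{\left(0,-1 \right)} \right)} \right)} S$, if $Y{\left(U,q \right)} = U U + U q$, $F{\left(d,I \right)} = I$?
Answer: $1080$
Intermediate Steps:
$Y{\left(U,q \right)} = U^{2} + U q$
$f{\left(V \right)} = V \left(3 + V\right)$
$S = 10$ ($S = 6 - -4 = 6 + 4 = 10$)
$f{\left(Y{\left(-3,b{\left(0,-1 \right)} \right)} \right)} S = - 3 \left(-3 + 0\right) \left(3 - 3 \left(-3 + 0\right)\right) 10 = \left(-3\right) \left(-3\right) \left(3 - -9\right) 10 = 9 \left(3 + 9\right) 10 = 9 \cdot 12 \cdot 10 = 108 \cdot 10 = 1080$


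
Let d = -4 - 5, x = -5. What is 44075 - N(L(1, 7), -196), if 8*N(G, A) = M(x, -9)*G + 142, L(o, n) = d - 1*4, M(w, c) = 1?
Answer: 352471/8 ≈ 44059.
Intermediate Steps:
d = -9
L(o, n) = -13 (L(o, n) = -9 - 1*4 = -9 - 4 = -13)
N(G, A) = 71/4 + G/8 (N(G, A) = (1*G + 142)/8 = (G + 142)/8 = (142 + G)/8 = 71/4 + G/8)
44075 - N(L(1, 7), -196) = 44075 - (71/4 + (1/8)*(-13)) = 44075 - (71/4 - 13/8) = 44075 - 1*129/8 = 44075 - 129/8 = 352471/8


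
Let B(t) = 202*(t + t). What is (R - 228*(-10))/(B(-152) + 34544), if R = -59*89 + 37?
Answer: 1467/13432 ≈ 0.10922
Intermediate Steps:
R = -5214 (R = -5251 + 37 = -5214)
B(t) = 404*t (B(t) = 202*(2*t) = 404*t)
(R - 228*(-10))/(B(-152) + 34544) = (-5214 - 228*(-10))/(404*(-152) + 34544) = (-5214 + 2280)/(-61408 + 34544) = -2934/(-26864) = -2934*(-1/26864) = 1467/13432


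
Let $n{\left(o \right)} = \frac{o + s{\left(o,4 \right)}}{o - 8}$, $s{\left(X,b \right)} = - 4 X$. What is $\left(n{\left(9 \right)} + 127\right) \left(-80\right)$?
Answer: $-8000$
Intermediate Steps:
$n{\left(o \right)} = - \frac{3 o}{-8 + o}$ ($n{\left(o \right)} = \frac{o - 4 o}{o - 8} = \frac{\left(-3\right) o}{-8 + o} = - \frac{3 o}{-8 + o}$)
$\left(n{\left(9 \right)} + 127\right) \left(-80\right) = \left(\left(-3\right) 9 \frac{1}{-8 + 9} + 127\right) \left(-80\right) = \left(\left(-3\right) 9 \cdot 1^{-1} + 127\right) \left(-80\right) = \left(\left(-3\right) 9 \cdot 1 + 127\right) \left(-80\right) = \left(-27 + 127\right) \left(-80\right) = 100 \left(-80\right) = -8000$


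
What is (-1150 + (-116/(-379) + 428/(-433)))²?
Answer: 35658670065781156/26931107449 ≈ 1.3241e+6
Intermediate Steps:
(-1150 + (-116/(-379) + 428/(-433)))² = (-1150 + (-116*(-1/379) + 428*(-1/433)))² = (-1150 + (116/379 - 428/433))² = (-1150 - 111984/164107)² = (-188835034/164107)² = 35658670065781156/26931107449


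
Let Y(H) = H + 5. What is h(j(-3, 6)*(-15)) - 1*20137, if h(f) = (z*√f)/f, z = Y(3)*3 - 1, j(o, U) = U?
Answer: -20137 - 23*I*√10/30 ≈ -20137.0 - 2.4244*I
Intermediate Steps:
Y(H) = 5 + H
z = 23 (z = (5 + 3)*3 - 1 = 8*3 - 1 = 24 - 1 = 23)
h(f) = 23/√f (h(f) = (23*√f)/f = 23/√f)
h(j(-3, 6)*(-15)) - 1*20137 = 23/√(6*(-15)) - 1*20137 = 23/√(-90) - 20137 = 23*(-I*√10/30) - 20137 = -23*I*√10/30 - 20137 = -20137 - 23*I*√10/30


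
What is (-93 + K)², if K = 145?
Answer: 2704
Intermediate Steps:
(-93 + K)² = (-93 + 145)² = 52² = 2704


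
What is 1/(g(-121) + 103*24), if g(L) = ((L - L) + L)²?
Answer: 1/17113 ≈ 5.8435e-5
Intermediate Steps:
g(L) = L² (g(L) = (0 + L)² = L²)
1/(g(-121) + 103*24) = 1/((-121)² + 103*24) = 1/(14641 + 2472) = 1/17113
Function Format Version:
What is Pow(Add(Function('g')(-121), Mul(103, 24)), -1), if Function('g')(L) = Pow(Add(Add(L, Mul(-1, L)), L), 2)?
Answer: Rational(1, 17113) ≈ 5.8435e-5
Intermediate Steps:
Function('g')(L) = Pow(L, 2) (Function('g')(L) = Pow(Add(0, L), 2) = Pow(L, 2))
Pow(Add(Function('g')(-121), Mul(103, 24)), -1) = Pow(Add(Pow(-121, 2), Mul(103, 24)), -1) = Pow(Add(14641, 2472), -1) = Pow(17113, -1) = Rational(1, 17113)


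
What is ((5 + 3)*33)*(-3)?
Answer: -792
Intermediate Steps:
((5 + 3)*33)*(-3) = (8*33)*(-3) = 264*(-3) = -792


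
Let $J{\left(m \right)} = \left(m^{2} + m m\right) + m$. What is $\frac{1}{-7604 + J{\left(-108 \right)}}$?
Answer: $\frac{1}{15616} \approx 6.4037 \cdot 10^{-5}$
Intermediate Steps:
$J{\left(m \right)} = m + 2 m^{2}$ ($J{\left(m \right)} = \left(m^{2} + m^{2}\right) + m = 2 m^{2} + m = m + 2 m^{2}$)
$\frac{1}{-7604 + J{\left(-108 \right)}} = \frac{1}{-7604 - 108 \left(1 + 2 \left(-108\right)\right)} = \frac{1}{-7604 - 108 \left(1 - 216\right)} = \frac{1}{-7604 - -23220} = \frac{1}{-7604 + 23220} = \frac{1}{15616}$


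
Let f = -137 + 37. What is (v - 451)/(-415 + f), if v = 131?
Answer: 64/103 ≈ 0.62136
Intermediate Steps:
f = -100
(v - 451)/(-415 + f) = (131 - 451)/(-415 - 100) = -320/(-515) = -320*(-1/515) = 64/103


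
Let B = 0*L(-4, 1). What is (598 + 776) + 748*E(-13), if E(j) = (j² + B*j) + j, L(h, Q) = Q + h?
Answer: 118062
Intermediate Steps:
B = 0 (B = 0*(1 - 4) = 0*(-3) = 0)
E(j) = j + j² (E(j) = (j² + 0*j) + j = (j² + 0) + j = j² + j = j + j²)
(598 + 776) + 748*E(-13) = (598 + 776) + 748*(-13*(1 - 13)) = 1374 + 748*(-13*(-12)) = 1374 + 748*156 = 1374 + 116688 = 118062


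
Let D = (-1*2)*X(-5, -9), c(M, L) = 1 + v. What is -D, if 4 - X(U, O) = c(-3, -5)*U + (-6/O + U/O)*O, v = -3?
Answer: 10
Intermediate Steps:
c(M, L) = -2 (c(M, L) = 1 - 3 = -2)
X(U, O) = 4 + 2*U - O*(-6/O + U/O) (X(U, O) = 4 - (-2*U + (-6/O + U/O)*O) = 4 - (-2*U + O*(-6/O + U/O)) = 4 + (2*U - O*(-6/O + U/O)) = 4 + 2*U - O*(-6/O + U/O))
D = -10 (D = (-1*2)*(10 - 5) = -2*5 = -10)
-D = -1*(-10) = 10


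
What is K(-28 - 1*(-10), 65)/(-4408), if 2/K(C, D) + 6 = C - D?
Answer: 1/196156 ≈ 5.0980e-6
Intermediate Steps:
K(C, D) = 2/(-6 + C - D) (K(C, D) = 2/(-6 + (C - D)) = 2/(-6 + C - D))
K(-28 - 1*(-10), 65)/(-4408) = (2/(-6 + (-28 - 1*(-10)) - 1*65))/(-4408) = (2/(-6 + (-28 + 10) - 65))*(-1/4408) = (2/(-6 - 18 - 65))*(-1/4408) = (2/(-89))*(-1/4408) = (2*(-1/89))*(-1/4408) = -2/89*(-1/4408) = 1/196156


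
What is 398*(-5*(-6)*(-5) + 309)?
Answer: 63282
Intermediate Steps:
398*(-5*(-6)*(-5) + 309) = 398*(30*(-5) + 309) = 398*(-150 + 309) = 398*159 = 63282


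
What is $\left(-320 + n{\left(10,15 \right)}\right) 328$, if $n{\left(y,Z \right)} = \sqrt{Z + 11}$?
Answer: $-104960 + 328 \sqrt{26} \approx -1.0329 \cdot 10^{5}$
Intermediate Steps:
$n{\left(y,Z \right)} = \sqrt{11 + Z}$
$\left(-320 + n{\left(10,15 \right)}\right) 328 = \left(-320 + \sqrt{11 + 15}\right) 328 = \left(-320 + \sqrt{26}\right) 328 = -104960 + 328 \sqrt{26}$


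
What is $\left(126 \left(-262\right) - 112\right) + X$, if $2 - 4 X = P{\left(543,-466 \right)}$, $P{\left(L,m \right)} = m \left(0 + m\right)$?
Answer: $- \frac{174825}{2} \approx -87413.0$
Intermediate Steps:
$P{\left(L,m \right)} = m^{2}$ ($P{\left(L,m \right)} = m m = m^{2}$)
$X = - \frac{108577}{2}$ ($X = \frac{1}{2} - \frac{\left(-466\right)^{2}}{4} = \frac{1}{2} - 54289 = - \frac{108577}{2} \approx -54289.0$)
$\left(126 \left(-262\right) - 112\right) + X = \left(126 \left(-262\right) - 112\right) - \frac{108577}{2} = \left(-33012 - 112\right) - \frac{108577}{2} = -33124 - \frac{108577}{2} = - \frac{174825}{2}$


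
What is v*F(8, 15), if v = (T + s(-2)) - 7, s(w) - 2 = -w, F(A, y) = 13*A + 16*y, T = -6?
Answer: -3096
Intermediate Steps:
s(w) = 2 - w
v = -9 (v = (-6 + (2 - 1*(-2))) - 7 = (-6 + (2 + 2)) - 7 = (-6 + 4) - 7 = -2 - 7 = -9)
v*F(8, 15) = -9*(13*8 + 16*15) = -9*(104 + 240) = -9*344 = -3096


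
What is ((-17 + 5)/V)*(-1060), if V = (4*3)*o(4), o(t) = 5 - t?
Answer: 1060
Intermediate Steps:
V = 12 (V = (4*3)*(5 - 1*4) = 12*(5 - 4) = 12*1 = 12)
((-17 + 5)/V)*(-1060) = ((-17 + 5)/12)*(-1060) = -12*1/12*(-1060) = -1*(-1060) = 1060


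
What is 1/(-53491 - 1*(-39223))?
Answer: -1/14268 ≈ -7.0087e-5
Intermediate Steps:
1/(-53491 - 1*(-39223)) = 1/(-53491 + 39223) = 1/(-14268) = -1/14268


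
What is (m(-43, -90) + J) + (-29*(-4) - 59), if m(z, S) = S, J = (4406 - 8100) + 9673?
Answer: 5946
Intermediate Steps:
J = 5979 (J = -3694 + 9673 = 5979)
(m(-43, -90) + J) + (-29*(-4) - 59) = (-90 + 5979) + (-29*(-4) - 59) = 5889 + (116 - 59) = 5889 + 57 = 5946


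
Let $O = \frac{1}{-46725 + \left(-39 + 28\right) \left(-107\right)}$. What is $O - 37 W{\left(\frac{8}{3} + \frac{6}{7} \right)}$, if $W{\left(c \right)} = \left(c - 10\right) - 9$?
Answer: $\frac{547714679}{956508} \approx 572.62$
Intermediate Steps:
$W{\left(c \right)} = -19 + c$ ($W{\left(c \right)} = \left(-10 + c\right) - 9 = -19 + c$)
$O = - \frac{1}{45548}$ ($O = \frac{1}{-46725 - -1177} = \frac{1}{-46725 + 1177} = \frac{1}{-45548} = - \frac{1}{45548} \approx -2.1955 \cdot 10^{-5}$)
$O - 37 W{\left(\frac{8}{3} + \frac{6}{7} \right)} = - \frac{1}{45548} - 37 \left(-19 + \left(\frac{8}{3} + \frac{6}{7}\right)\right) = - \frac{1}{45548} - 37 \left(-19 + \frac{74}{21}\right) = - \frac{1}{45548} - - \frac{12025}{21} = - \frac{1}{45548} + \frac{12025}{21} = \frac{547714679}{956508}$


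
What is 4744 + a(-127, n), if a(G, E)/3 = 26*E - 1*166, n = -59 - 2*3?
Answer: -824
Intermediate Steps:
n = -65 (n = -59 - 1*6 = -59 - 6 = -65)
a(G, E) = -498 + 78*E (a(G, E) = 3*(26*E - 1*166) = 3*(26*E - 166) = 3*(-166 + 26*E) = -498 + 78*E)
4744 + a(-127, n) = 4744 + (-498 + 78*(-65)) = 4744 + (-498 - 5070) = 4744 - 5568 = -824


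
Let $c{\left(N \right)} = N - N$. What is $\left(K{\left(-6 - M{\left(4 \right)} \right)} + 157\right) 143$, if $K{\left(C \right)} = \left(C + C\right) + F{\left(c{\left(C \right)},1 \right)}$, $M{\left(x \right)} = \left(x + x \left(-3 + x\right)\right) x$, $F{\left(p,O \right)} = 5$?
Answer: $12298$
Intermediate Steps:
$c{\left(N \right)} = 0$
$M{\left(x \right)} = x \left(x + x \left(-3 + x\right)\right)$
$K{\left(C \right)} = 5 + 2 C$ ($K{\left(C \right)} = \left(C + C\right) + 5 = 2 C + 5 = 5 + 2 C$)
$\left(K{\left(-6 - M{\left(4 \right)} \right)} + 157\right) 143 = \left(\left(5 + 2 \left(-6 - 4^{2} \left(-2 + 4\right)\right)\right) + 157\right) 143 = \left(\left(5 + 2 \left(-6 - 16 \cdot 2\right)\right) + 157\right) 143 = \left(\left(5 + 2 \left(-6 - 32\right)\right) + 157\right) 143 = \left(\left(5 + 2 \left(-38\right)\right) + 157\right) 143 = \left(\left(5 - 76\right) + 157\right) 143 = \left(-71 + 157\right) 143 = 86 \cdot 143 = 12298$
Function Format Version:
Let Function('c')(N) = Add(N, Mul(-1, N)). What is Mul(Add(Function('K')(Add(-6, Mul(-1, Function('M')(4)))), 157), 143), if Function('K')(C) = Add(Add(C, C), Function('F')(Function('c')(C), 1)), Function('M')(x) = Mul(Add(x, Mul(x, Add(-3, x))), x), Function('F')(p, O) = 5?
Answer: 12298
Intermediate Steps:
Function('c')(N) = 0
Function('M')(x) = Mul(x, Add(x, Mul(x, Add(-3, x))))
Function('K')(C) = Add(5, Mul(2, C)) (Function('K')(C) = Add(Add(C, C), 5) = Add(Mul(2, C), 5) = Add(5, Mul(2, C)))
Mul(Add(Function('K')(Add(-6, Mul(-1, Function('M')(4)))), 157), 143) = Mul(Add(Add(5, Mul(2, Add(-6, Mul(-1, Mul(Pow(4, 2), Add(-2, 4)))))), 157), 143) = Mul(Add(Add(5, Mul(2, Add(-6, Mul(-1, Mul(16, 2))))), 157), 143) = Mul(Add(Add(5, Mul(2, Add(-6, Mul(-1, 32)))), 157), 143) = Mul(Add(Add(5, Mul(2, Add(-6, -32))), 157), 143) = Mul(Add(Add(5, Mul(2, -38)), 157), 143) = Mul(Add(Add(5, -76), 157), 143) = Mul(Add(-71, 157), 143) = Mul(86, 143) = 12298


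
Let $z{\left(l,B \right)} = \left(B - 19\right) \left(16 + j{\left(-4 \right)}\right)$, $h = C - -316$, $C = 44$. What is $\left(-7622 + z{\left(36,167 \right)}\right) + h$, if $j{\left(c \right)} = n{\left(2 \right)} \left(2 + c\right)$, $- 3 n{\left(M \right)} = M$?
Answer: $- \frac{14090}{3} \approx -4696.7$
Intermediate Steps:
$n{\left(M \right)} = - \frac{M}{3}$
$j{\left(c \right)} = - \frac{4}{3} - \frac{2 c}{3}$ ($j{\left(c \right)} = \left(- \frac{1}{3}\right) 2 \left(2 + c\right) = - \frac{2 \left(2 + c\right)}{3} = - \frac{4}{3} - \frac{2 c}{3}$)
$h = 360$ ($h = 44 - -316 = 44 + 316 = 360$)
$z{\left(l,B \right)} = - \frac{988}{3} + \frac{52 B}{3}$ ($z{\left(l,B \right)} = \left(B - 19\right) \left(16 - - \frac{4}{3}\right) = \left(-19 + B\right) \left(16 + \left(- \frac{4}{3} + \frac{8}{3}\right)\right) = \left(-19 + B\right) \left(16 + \frac{4}{3}\right) = \left(-19 + B\right) \frac{52}{3} = - \frac{988}{3} + \frac{52 B}{3}$)
$\left(-7622 + z{\left(36,167 \right)}\right) + h = \left(-7622 + \left(- \frac{988}{3} + \frac{52}{3} \cdot 167\right)\right) + 360 = \left(-7622 + \left(- \frac{988}{3} + \frac{8684}{3}\right)\right) + 360 = \left(-7622 + \frac{7696}{3}\right) + 360 = - \frac{15170}{3} + 360 = - \frac{14090}{3}$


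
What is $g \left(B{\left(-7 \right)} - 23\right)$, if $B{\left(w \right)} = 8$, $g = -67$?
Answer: $1005$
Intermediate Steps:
$g \left(B{\left(-7 \right)} - 23\right) = - 67 \left(8 - 23\right) = \left(-67\right) \left(-15\right) = 1005$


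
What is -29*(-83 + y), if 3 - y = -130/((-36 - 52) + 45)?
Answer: 103530/43 ≈ 2407.7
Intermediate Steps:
y = -1/43 (y = 3 - (-130)/((-36 - 52) + 45) = 3 - (-130)/(-88 + 45) = 3 - (-130)/(-43) = 3 - (-130)*(-1)/43 = 3 - 1*130/43 = 3 - 130/43 = -1/43 ≈ -0.023256)
-29*(-83 + y) = -29*(-83 - 1/43) = -29*(-3570/43) = 103530/43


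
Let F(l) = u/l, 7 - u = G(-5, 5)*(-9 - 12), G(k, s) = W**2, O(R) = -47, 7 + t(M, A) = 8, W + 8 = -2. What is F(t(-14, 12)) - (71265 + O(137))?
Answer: -69111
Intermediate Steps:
W = -10 (W = -8 - 2 = -10)
t(M, A) = 1 (t(M, A) = -7 + 8 = 1)
G(k, s) = 100 (G(k, s) = (-10)**2 = 100)
u = 2107 (u = 7 - 100*(-9 - 12) = 7 - 100*(-21) = 7 - 1*(-2100) = 7 + 2100 = 2107)
F(l) = 2107/l
F(t(-14, 12)) - (71265 + O(137)) = 2107/1 - (71265 - 47) = 2107*1 - 1*71218 = 2107 - 71218 = -69111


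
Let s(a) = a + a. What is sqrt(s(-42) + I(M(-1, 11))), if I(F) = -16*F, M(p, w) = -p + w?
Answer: 2*I*sqrt(69) ≈ 16.613*I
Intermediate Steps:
M(p, w) = w - p
s(a) = 2*a
sqrt(s(-42) + I(M(-1, 11))) = sqrt(2*(-42) - 16*(11 - 1*(-1))) = sqrt(-84 - 16*(11 + 1)) = sqrt(-84 - 16*12) = sqrt(-84 - 192) = sqrt(-276) = 2*I*sqrt(69)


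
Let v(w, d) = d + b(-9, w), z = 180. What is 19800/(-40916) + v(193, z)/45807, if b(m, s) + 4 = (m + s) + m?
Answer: -74384757/156186601 ≈ -0.47626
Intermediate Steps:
b(m, s) = -4 + s + 2*m (b(m, s) = -4 + ((m + s) + m) = -4 + (s + 2*m) = -4 + s + 2*m)
v(w, d) = -22 + d + w (v(w, d) = d + (-4 + w + 2*(-9)) = d + (-4 + w - 18) = d + (-22 + w) = -22 + d + w)
19800/(-40916) + v(193, z)/45807 = 19800/(-40916) + (-22 + 180 + 193)/45807 = 19800*(-1/40916) + 351*(1/45807) = -4950/10229 + 117/15269 = -74384757/156186601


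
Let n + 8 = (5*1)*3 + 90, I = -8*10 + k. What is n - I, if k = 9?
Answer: 168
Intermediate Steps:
I = -71 (I = -8*10 + 9 = -80 + 9 = -71)
n = 97 (n = -8 + ((5*1)*3 + 90) = -8 + (5*3 + 90) = -8 + (15 + 90) = -8 + 105 = 97)
n - I = 97 - 1*(-71) = 97 + 71 = 168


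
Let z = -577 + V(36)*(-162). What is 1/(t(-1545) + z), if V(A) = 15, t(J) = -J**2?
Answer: -1/2390032 ≈ -4.1840e-7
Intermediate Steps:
z = -3007 (z = -577 + 15*(-162) = -577 - 2430 = -3007)
1/(t(-1545) + z) = 1/(-1*(-1545)**2 - 3007) = 1/(-1*2387025 - 3007) = 1/(-2387025 - 3007) = 1/(-2390032) = -1/2390032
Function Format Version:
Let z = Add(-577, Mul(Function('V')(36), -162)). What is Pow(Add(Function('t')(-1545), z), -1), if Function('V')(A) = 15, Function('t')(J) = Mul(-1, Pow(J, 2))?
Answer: Rational(-1, 2390032) ≈ -4.1840e-7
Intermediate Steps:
z = -3007 (z = Add(-577, Mul(15, -162)) = Add(-577, -2430) = -3007)
Pow(Add(Function('t')(-1545), z), -1) = Pow(Add(Mul(-1, Pow(-1545, 2)), -3007), -1) = Pow(Add(Mul(-1, 2387025), -3007), -1) = Pow(Add(-2387025, -3007), -1) = Pow(-2390032, -1) = Rational(-1, 2390032)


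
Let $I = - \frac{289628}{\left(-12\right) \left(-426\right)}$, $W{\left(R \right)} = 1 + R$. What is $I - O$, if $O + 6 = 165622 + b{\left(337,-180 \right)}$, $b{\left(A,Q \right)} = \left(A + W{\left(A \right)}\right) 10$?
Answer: $- \frac{220356155}{1278} \approx -1.7242 \cdot 10^{5}$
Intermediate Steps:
$b{\left(A,Q \right)} = 10 + 20 A$ ($b{\left(A,Q \right)} = \left(A + \left(1 + A\right)\right) 10 = \left(1 + 2 A\right) 10 = 10 + 20 A$)
$I = - \frac{72407}{1278}$ ($I = - \frac{289628}{5112} = \left(-289628\right) \frac{1}{5112} = - \frac{72407}{1278} \approx -56.656$)
$O = 172366$ ($O = -6 + \left(165622 + \left(10 + 20 \cdot 337\right)\right) = -6 + \left(165622 + \left(10 + 6740\right)\right) = -6 + \left(165622 + 6750\right) = -6 + 172372 = 172366$)
$I - O = - \frac{72407}{1278} - 172366 = - \frac{220356155}{1278}$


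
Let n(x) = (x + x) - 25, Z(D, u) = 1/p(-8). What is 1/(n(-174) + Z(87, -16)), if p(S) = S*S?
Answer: -64/23871 ≈ -0.0026811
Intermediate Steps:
p(S) = S²
Z(D, u) = 1/64 (Z(D, u) = 1/((-8)²) = 1/64)
n(x) = -25 + 2*x (n(x) = 2*x - 25 = -25 + 2*x)
1/(n(-174) + Z(87, -16)) = 1/((-25 + 2*(-174)) + 1/64) = 1/((-25 - 348) + 1/64) = 1/(-373 + 1/64) = 1/(-23871/64) = -64/23871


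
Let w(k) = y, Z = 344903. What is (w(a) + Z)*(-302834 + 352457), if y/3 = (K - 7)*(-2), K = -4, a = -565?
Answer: 17118396687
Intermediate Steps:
y = 66 (y = 3*((-4 - 7)*(-2)) = 3*(-11*(-2)) = 3*22 = 66)
w(k) = 66
(w(a) + Z)*(-302834 + 352457) = (66 + 344903)*(-302834 + 352457) = 344969*49623 = 17118396687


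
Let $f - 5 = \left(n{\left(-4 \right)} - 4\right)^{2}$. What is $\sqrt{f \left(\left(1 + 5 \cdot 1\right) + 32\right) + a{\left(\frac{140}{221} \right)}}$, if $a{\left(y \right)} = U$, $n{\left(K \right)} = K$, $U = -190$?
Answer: $8 \sqrt{38} \approx 49.315$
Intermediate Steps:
$a{\left(y \right)} = -190$
$f = 69$ ($f = 5 + \left(-4 - 4\right)^{2} = 5 + \left(-8\right)^{2} = 5 + 64 = 69$)
$\sqrt{f \left(\left(1 + 5 \cdot 1\right) + 32\right) + a{\left(\frac{140}{221} \right)}} = \sqrt{69 \left(\left(1 + 5 \cdot 1\right) + 32\right) - 190} = \sqrt{69 \left(\left(1 + 5\right) + 32\right) - 190} = \sqrt{69 \left(6 + 32\right) - 190} = \sqrt{69 \cdot 38 - 190} = \sqrt{2622 - 190} = \sqrt{2432} = 8 \sqrt{38}$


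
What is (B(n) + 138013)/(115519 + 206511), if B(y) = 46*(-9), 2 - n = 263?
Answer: 137599/322030 ≈ 0.42729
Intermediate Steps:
n = -261 (n = 2 - 1*263 = 2 - 263 = -261)
B(y) = -414
(B(n) + 138013)/(115519 + 206511) = (-414 + 138013)/(115519 + 206511) = 137599/322030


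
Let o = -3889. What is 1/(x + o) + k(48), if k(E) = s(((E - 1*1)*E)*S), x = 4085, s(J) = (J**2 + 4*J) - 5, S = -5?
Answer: 24929881901/196 ≈ 1.2719e+8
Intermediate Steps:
s(J) = -5 + J**2 + 4*J
k(E) = -5 - 20*E*(-1 + E) + 25*E**2*(-1 + E)**2 (k(E) = -5 + (((E - 1*1)*E)*(-5))**2 + 4*(((E - 1*1)*E)*(-5)) = -5 + (((E - 1)*E)*(-5))**2 + 4*(((E - 1)*E)*(-5)) = -5 + (((-1 + E)*E)*(-5))**2 + 4*(((-1 + E)*E)*(-5)) = -5 + ((E*(-1 + E))*(-5))**2 + 4*((E*(-1 + E))*(-5)) = -5 + (-5*E*(-1 + E))**2 + 4*(-5*E*(-1 + E)) = -5 + 25*E**2*(-1 + E)**2 - 20*E*(-1 + E) = -5 - 20*E*(-1 + E) + 25*E**2*(-1 + E)**2)
1/(x + o) + k(48) = 1/(4085 - 3889) + (-5 - 20*48*(-1 + 48) + 25*48**2*(-1 + 48)**2) = 1/196 + (-5 - 20*48*47 + 25*2304*47**2) = 1/196 + (-5 - 45120 + 25*2304*2209) = 1/196 + (-5 - 45120 + 127238400) = 1/196 + 127193275 = 24929881901/196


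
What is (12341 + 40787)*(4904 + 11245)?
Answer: 857964072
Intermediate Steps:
(12341 + 40787)*(4904 + 11245) = 53128*16149 = 857964072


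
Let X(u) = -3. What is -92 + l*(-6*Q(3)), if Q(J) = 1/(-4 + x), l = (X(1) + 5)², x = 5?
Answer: -116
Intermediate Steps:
l = 4 (l = (-3 + 5)² = 2² = 4)
Q(J) = 1 (Q(J) = 1/(-4 + 5) = 1/1 = 1)
-92 + l*(-6*Q(3)) = -92 + 4*(-6*1) = -92 + 4*(-6) = -92 - 24 = -116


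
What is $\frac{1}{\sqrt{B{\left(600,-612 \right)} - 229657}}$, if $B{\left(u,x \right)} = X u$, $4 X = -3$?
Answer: $- \frac{i \sqrt{230107}}{230107} \approx - 0.0020847 i$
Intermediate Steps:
$X = - \frac{3}{4}$ ($X = \frac{1}{4} \left(-3\right) = - \frac{3}{4} \approx -0.75$)
$B{\left(u,x \right)} = - \frac{3 u}{4}$
$\frac{1}{\sqrt{B{\left(600,-612 \right)} - 229657}} = \frac{1}{\sqrt{\left(- \frac{3}{4}\right) 600 - 229657}} = \frac{1}{\sqrt{-450 - 229657}} = \frac{1}{\sqrt{-230107}} = \frac{1}{i \sqrt{230107}} = - \frac{i \sqrt{230107}}{230107}$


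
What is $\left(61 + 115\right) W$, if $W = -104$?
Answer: $-18304$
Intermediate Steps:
$\left(61 + 115\right) W = \left(61 + 115\right) \left(-104\right) = 176 \left(-104\right) = -18304$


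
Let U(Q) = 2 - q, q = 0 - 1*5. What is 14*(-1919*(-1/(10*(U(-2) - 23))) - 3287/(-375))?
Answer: -271187/6000 ≈ -45.198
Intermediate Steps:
q = -5 (q = 0 - 5 = -5)
U(Q) = 7 (U(Q) = 2 - 1*(-5) = 2 + 5 = 7)
14*(-1919*(-1/(10*(U(-2) - 23))) - 3287/(-375)) = 14*(-1919*(-1/(10*(7 - 23))) - 3287/(-375)) = 14*(-1919/((-10*(-16))) - 3287*(-1/375)) = 14*(-1919/160 + 3287/375) = 14*(-38741/12000) = -271187/6000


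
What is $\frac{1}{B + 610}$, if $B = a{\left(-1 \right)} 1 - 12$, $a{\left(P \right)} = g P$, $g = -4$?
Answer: $\frac{1}{602} \approx 0.0016611$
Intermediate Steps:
$a{\left(P \right)} = - 4 P$
$B = -8$ ($B = \left(-4\right) \left(-1\right) 1 - 12 = 4 \cdot 1 - 12 = 4 - 12 = -8$)
$\frac{1}{B + 610} = \frac{1}{-8 + 610} = \frac{1}{602}$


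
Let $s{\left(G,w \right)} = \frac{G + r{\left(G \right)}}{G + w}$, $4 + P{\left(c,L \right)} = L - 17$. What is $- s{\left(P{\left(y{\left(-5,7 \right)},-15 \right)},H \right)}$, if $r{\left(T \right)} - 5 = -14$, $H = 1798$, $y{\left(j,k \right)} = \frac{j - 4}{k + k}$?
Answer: $\frac{45}{1762} \approx 0.025539$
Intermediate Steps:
$y{\left(j,k \right)} = \frac{-4 + j}{2 k}$
$r{\left(T \right)} = -9$ ($r{\left(T \right)} = 5 - 14 = -9$)
$P{\left(c,L \right)} = -21 + L$ ($P{\left(c,L \right)} = -4 + \left(L - 17\right) = -4 + \left(-17 + L\right) = -21 + L$)
$s{\left(G,w \right)} = \frac{-9 + G}{G + w}$ ($s{\left(G,w \right)} = \frac{G - 9}{G + w} = \frac{-9 + G}{G + w}$)
$- s{\left(P{\left(y{\left(-5,7 \right)},-15 \right)},H \right)} = - \frac{-9 - 36}{\left(-21 - 15\right) + 1798} = - \frac{-9 - 36}{-36 + 1798} = - \frac{-45}{1762} = \left(-1\right) \left(- \frac{45}{1762}\right) = \frac{45}{1762}$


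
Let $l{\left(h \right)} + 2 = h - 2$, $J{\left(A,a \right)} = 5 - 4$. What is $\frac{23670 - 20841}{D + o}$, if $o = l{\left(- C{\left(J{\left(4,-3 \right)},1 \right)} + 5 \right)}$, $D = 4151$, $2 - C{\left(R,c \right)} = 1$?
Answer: $\frac{2829}{4151} \approx 0.68152$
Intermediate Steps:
$J{\left(A,a \right)} = 1$ ($J{\left(A,a \right)} = 5 - 4 = 1$)
$C{\left(R,c \right)} = 1$ ($C{\left(R,c \right)} = 2 - 1 = 1$)
$l{\left(h \right)} = -4 + h$ ($l{\left(h \right)} = -2 + \left(h - 2\right) = -2 + \left(-2 + h\right) = -4 + h$)
$o = 0$ ($o = -4 + \left(\left(-1\right) 1 + 5\right) = -4 + \left(-1 + 5\right) = -4 + 4 = 0$)
$\frac{23670 - 20841}{D + o} = \frac{23670 - 20841}{4151 + 0} = \frac{2829}{4151}$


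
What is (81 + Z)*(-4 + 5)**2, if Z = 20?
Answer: 101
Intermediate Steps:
(81 + Z)*(-4 + 5)**2 = (81 + 20)*(-4 + 5)**2 = 101*1**2 = 101*1 = 101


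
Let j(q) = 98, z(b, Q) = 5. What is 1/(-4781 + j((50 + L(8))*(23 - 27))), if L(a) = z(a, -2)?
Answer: -1/4683 ≈ -0.00021354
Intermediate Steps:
L(a) = 5
1/(-4781 + j((50 + L(8))*(23 - 27))) = 1/(-4781 + 98) = 1/(-4683) = -1/4683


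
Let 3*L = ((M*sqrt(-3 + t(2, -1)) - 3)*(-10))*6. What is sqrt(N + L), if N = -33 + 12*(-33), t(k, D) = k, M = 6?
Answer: sqrt(-369 - 120*I) ≈ 3.084 - 19.455*I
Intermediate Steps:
N = -429 (N = -33 - 396 = -429)
L = 60 - 120*I (L = (((6*sqrt(-3 + 2) - 3)*(-10))*6)/3 = (((6*sqrt(-1) - 3)*(-10))*6)/3 = (((6*I - 3)*(-10))*6)/3 = (((-3 + 6*I)*(-10))*6)/3 = ((30 - 60*I)*6)/3 = (180 - 360*I)/3 = 60 - 120*I ≈ 60.0 - 120.0*I)
sqrt(N + L) = sqrt(-429 + (60 - 120*I)) = sqrt(-369 - 120*I)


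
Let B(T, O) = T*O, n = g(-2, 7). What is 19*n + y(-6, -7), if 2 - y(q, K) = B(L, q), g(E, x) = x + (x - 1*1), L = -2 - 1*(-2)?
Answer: 249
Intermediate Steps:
L = 0 (L = -2 + 2 = 0)
g(E, x) = -1 + 2*x (g(E, x) = x + (x - 1) = x + (-1 + x) = -1 + 2*x)
n = 13 (n = -1 + 2*7 = -1 + 14 = 13)
B(T, O) = O*T
y(q, K) = 2 (y(q, K) = 2 - q*0 = 2 - 1*0 = 2 + 0 = 2)
19*n + y(-6, -7) = 19*13 + 2 = 247 + 2 = 249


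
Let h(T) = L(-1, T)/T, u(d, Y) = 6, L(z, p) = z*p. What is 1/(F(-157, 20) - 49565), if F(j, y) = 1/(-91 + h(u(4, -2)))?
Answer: -92/4559981 ≈ -2.0176e-5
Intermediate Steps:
L(z, p) = p*z
h(T) = -1 (h(T) = (T*(-1))/T = (-T)/T = -1)
F(j, y) = -1/92 (F(j, y) = 1/(-91 - 1) = 1/(-92) = -1/92)
1/(F(-157, 20) - 49565) = 1/(-1/92 - 49565) = 1/(-4559981/92) = -92/4559981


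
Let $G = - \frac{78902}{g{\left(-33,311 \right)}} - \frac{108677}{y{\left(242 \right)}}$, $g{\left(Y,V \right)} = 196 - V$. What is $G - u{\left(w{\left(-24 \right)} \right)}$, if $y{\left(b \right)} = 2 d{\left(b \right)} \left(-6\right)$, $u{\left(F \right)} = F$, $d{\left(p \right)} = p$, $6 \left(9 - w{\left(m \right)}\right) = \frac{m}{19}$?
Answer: $\frac{4532512997}{6345240} \approx 714.32$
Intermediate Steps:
$w{\left(m \right)} = 9 - \frac{m}{114}$ ($w{\left(m \right)} = 9 - \frac{m \frac{1}{19}}{6} = 9 - \frac{\frac{1}{19} m}{6} = 9 - \frac{m}{114}$)
$y{\left(b \right)} = - 12 b$ ($y{\left(b \right)} = 2 b \left(-6\right) = - 12 b$)
$G = \frac{241629263}{333960}$ ($G = - \frac{78902}{196 - 311} - \frac{108677}{\left(-12\right) 242} = - \frac{78902}{196 - 311} - \frac{108677}{-2904} = - \frac{78902}{-115} - - \frac{108677}{2904} = \left(-78902\right) \left(- \frac{1}{115}\right) + \frac{108677}{2904} = \frac{78902}{115} + \frac{108677}{2904} = \frac{241629263}{333960} \approx 723.53$)
$G - u{\left(w{\left(-24 \right)} \right)} = \frac{241629263}{333960} - \left(9 - - \frac{4}{19}\right) = \frac{241629263}{333960} - \left(9 + \frac{4}{19}\right) = \frac{241629263}{333960} - \frac{175}{19} = \frac{4532512997}{6345240}$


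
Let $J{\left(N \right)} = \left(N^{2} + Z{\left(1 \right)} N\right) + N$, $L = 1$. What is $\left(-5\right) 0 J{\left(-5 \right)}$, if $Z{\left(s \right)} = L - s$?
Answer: $0$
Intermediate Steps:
$Z{\left(s \right)} = 1 - s$
$J{\left(N \right)} = N + N^{2}$ ($J{\left(N \right)} = \left(N^{2} + \left(1 - 1\right) N\right) + N = \left(N^{2} + 0 N\right) + N = \left(N^{2} + 0\right) + N = N^{2} + N = N + N^{2}$)
$\left(-5\right) 0 J{\left(-5 \right)} = \left(-5\right) 0 \left(- 5 \left(1 - 5\right)\right) = 0 \left(\left(-5\right) \left(-4\right)\right) = 0 \cdot 20 = 0$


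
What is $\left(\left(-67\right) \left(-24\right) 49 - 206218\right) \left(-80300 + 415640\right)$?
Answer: $-42731034840$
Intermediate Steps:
$\left(\left(-67\right) \left(-24\right) 49 - 206218\right) \left(-80300 + 415640\right) = \left(1608 \cdot 49 - 206218\right) 335340 = \left(78792 - 206218\right) 335340 = \left(-127426\right) 335340 = -42731034840$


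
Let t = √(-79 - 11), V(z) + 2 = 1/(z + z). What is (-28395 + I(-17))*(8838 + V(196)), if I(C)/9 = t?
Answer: -98352130635/392 + 93520251*I*√10/392 ≈ -2.509e+8 + 7.5443e+5*I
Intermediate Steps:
V(z) = -2 + 1/(2*z) (V(z) = -2 + 1/(z + z) = -2 + 1/(2*z))
t = 3*I*√10 (t = √(-90) = 3*I*√10 ≈ 9.4868*I)
I(C) = 27*I*√10 (I(C) = 9*(3*I*√10) = 27*I*√10)
(-28395 + I(-17))*(8838 + V(196)) = (-28395 + 27*I*√10)*(8838 + (-2 + (½)/196)) = (-28395 + 27*I*√10)*(8838 + (-2 + (½)*(1/196))) = (-28395 + 27*I*√10)*(8838 + (-2 + 1/392)) = (-28395 + 27*I*√10)*(8838 - 783/392) = (-28395 + 27*I*√10)*(3463713/392) = -98352130635/392 + 93520251*I*√10/392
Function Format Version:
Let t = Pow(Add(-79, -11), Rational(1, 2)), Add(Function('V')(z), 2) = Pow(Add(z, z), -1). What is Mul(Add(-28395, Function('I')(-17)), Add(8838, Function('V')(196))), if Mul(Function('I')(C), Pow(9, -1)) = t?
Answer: Add(Rational(-98352130635, 392), Mul(Rational(93520251, 392), I, Pow(10, Rational(1, 2)))) ≈ Add(-2.5090e+8, Mul(7.5443e+5, I))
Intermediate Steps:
Function('V')(z) = Add(-2, Mul(Rational(1, 2), Pow(z, -1))) (Function('V')(z) = Add(-2, Pow(Add(z, z), -1)) = Add(-2, Pow(Mul(2, z), -1)) = Add(-2, Mul(Rational(1, 2), Pow(z, -1))))
t = Mul(3, I, Pow(10, Rational(1, 2))) (t = Pow(-90, Rational(1, 2)) = Mul(3, I, Pow(10, Rational(1, 2))) ≈ Mul(9.4868, I))
Function('I')(C) = Mul(27, I, Pow(10, Rational(1, 2))) (Function('I')(C) = Mul(9, Mul(3, I, Pow(10, Rational(1, 2)))) = Mul(27, I, Pow(10, Rational(1, 2))))
Mul(Add(-28395, Function('I')(-17)), Add(8838, Function('V')(196))) = Mul(Add(-28395, Mul(27, I, Pow(10, Rational(1, 2)))), Add(8838, Add(-2, Mul(Rational(1, 2), Pow(196, -1))))) = Mul(Add(-28395, Mul(27, I, Pow(10, Rational(1, 2)))), Add(8838, Add(-2, Mul(Rational(1, 2), Rational(1, 196))))) = Mul(Add(-28395, Mul(27, I, Pow(10, Rational(1, 2)))), Add(8838, Add(-2, Rational(1, 392)))) = Mul(Add(-28395, Mul(27, I, Pow(10, Rational(1, 2)))), Add(8838, Rational(-783, 392))) = Mul(Add(-28395, Mul(27, I, Pow(10, Rational(1, 2)))), Rational(3463713, 392)) = Add(Rational(-98352130635, 392), Mul(Rational(93520251, 392), I, Pow(10, Rational(1, 2))))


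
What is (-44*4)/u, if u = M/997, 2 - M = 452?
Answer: 87736/225 ≈ 389.94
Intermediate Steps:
M = -450 (M = 2 - 1*452 = 2 - 452 = -450)
u = -450/997 ≈ -0.45135
(-44*4)/u = (-44*4)/(-450/997) = -176*(-997/450) = 87736/225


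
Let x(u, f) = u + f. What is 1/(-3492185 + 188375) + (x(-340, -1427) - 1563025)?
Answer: -5169775457521/3303810 ≈ -1.5648e+6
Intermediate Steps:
x(u, f) = f + u
1/(-3492185 + 188375) + (x(-340, -1427) - 1563025) = 1/(-3492185 + 188375) + ((-1427 - 340) - 1563025) = 1/(-3303810) + (-1767 - 1563025) = -1/3303810 - 1564792 = -5169775457521/3303810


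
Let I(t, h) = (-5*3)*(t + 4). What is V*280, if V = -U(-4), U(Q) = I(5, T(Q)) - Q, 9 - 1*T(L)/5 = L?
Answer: 36680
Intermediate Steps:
T(L) = 45 - 5*L
I(t, h) = -60 - 15*t (I(t, h) = -15*(4 + t) = -60 - 15*t)
U(Q) = -135 - Q (U(Q) = (-60 - 15*5) - Q = (-60 - 75) - Q = -135 - Q)
V = 131 (V = -(-135 - 1*(-4)) = -(-135 + 4) = -1*(-131) = 131)
V*280 = 131*280 = 36680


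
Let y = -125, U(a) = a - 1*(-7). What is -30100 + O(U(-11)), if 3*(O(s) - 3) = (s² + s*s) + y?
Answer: -30128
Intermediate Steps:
U(a) = 7 + a (U(a) = a + 7 = 7 + a)
O(s) = -116/3 + 2*s²/3 (O(s) = 3 + ((s² + s*s) - 125)/3 = 3 + ((s² + s²) - 125)/3 = 3 + (2*s² - 125)/3 = 3 + (-125 + 2*s²)/3 = 3 + (-125/3 + 2*s²/3) = -116/3 + 2*s²/3)
-30100 + O(U(-11)) = -30100 + (-116/3 + 2*(7 - 11)²/3) = -30100 + (-116/3 + (⅔)*(-4)²) = -30100 + (-116/3 + (⅔)*16) = -30100 + (-116/3 + 32/3) = -30100 - 28 = -30128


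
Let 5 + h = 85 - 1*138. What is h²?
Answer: 3364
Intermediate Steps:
h = -58 (h = -5 + (85 - 1*138) = -5 + (85 - 138) = -5 - 53 = -58)
h² = (-58)² = 3364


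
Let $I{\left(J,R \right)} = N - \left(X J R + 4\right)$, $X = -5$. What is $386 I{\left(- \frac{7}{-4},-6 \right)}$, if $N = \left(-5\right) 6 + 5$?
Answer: $-31459$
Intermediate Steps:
$N = -25$ ($N = -30 + 5 = -25$)
$I{\left(J,R \right)} = -29 + 5 J R$ ($I{\left(J,R \right)} = -25 - \left(- 5 J R + 4\right) = -25 - \left(4 - 5 J R\right) = -25 + \left(-4 + 5 J R\right) = -29 + 5 J R$)
$386 I{\left(- \frac{7}{-4},-6 \right)} = 386 \left(-29 + 5 \left(- \frac{7}{-4}\right) \left(-6\right)\right) = 386 \left(-29 + 5 \left(\left(-7\right) \left(- \frac{1}{4}\right)\right) \left(-6\right)\right) = 386 \left(-29 + 5 \cdot \frac{7}{4} \left(-6\right)\right) = 386 \left(-29 - \frac{105}{2}\right) = 386 \left(- \frac{163}{2}\right) = -31459$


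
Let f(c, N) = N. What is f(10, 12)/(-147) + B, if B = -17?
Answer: -837/49 ≈ -17.082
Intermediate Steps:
f(10, 12)/(-147) + B = 12/(-147) - 17 = -1/147*12 - 17 = -4/49 - 17 = -837/49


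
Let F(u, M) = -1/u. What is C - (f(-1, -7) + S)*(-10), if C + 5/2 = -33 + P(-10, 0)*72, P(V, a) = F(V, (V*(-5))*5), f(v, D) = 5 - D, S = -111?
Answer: -10183/10 ≈ -1018.3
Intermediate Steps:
P(V, a) = -1/V
C = -283/10 (C = -5/2 + (-33 - 1/(-10)*72) = -5/2 + (-33 - 1*(-⅒)*72) = -5/2 + (-33 + (⅒)*72) = -5/2 + (-33 + 36/5) = -5/2 - 129/5 = -283/10 ≈ -28.300)
C - (f(-1, -7) + S)*(-10) = -283/10 - ((5 - 1*(-7)) - 111)*(-10) = -283/10 - ((5 + 7) - 111)*(-10) = -283/10 - (12 - 111)*(-10) = -283/10 - (-99)*(-10) = -283/10 - 1*990 = -283/10 - 990 = -10183/10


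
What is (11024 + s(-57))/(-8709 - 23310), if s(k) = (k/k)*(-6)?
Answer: -11018/32019 ≈ -0.34411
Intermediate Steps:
s(k) = -6 (s(k) = 1*(-6) = -6)
(11024 + s(-57))/(-8709 - 23310) = (11024 - 6)/(-8709 - 23310) = 11018/(-32019) = 11018*(-1/32019) = -11018/32019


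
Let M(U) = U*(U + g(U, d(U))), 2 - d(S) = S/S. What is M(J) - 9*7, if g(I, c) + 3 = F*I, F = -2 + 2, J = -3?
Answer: -45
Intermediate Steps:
F = 0
d(S) = 1 (d(S) = 2 - S/S = 2 - 1*1 = 2 - 1 = 1)
g(I, c) = -3 (g(I, c) = -3 + 0*I = -3 + 0 = -3)
M(U) = U*(-3 + U) (M(U) = U*(U - 3) = U*(-3 + U))
M(J) - 9*7 = -3*(-3 - 3) - 9*7 = -3*(-6) - 63 = 18 - 63 = -45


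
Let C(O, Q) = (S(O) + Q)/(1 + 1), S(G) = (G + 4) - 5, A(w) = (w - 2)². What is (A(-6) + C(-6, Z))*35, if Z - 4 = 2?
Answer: 4445/2 ≈ 2222.5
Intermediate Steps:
Z = 6 (Z = 4 + 2 = 6)
A(w) = (-2 + w)²
S(G) = -1 + G (S(G) = (4 + G) - 5 = -1 + G)
C(O, Q) = -½ + O/2 + Q/2 (C(O, Q) = ((-1 + O) + Q)/(1 + 1) = (-1 + O + Q)/2 = (-1 + O + Q)*(½) = -½ + O/2 + Q/2)
(A(-6) + C(-6, Z))*35 = ((-2 - 6)² + (-½ + (½)*(-6) + (½)*6))*35 = ((-8)² + (-½ - 3 + 3))*35 = (64 - ½)*35 = (127/2)*35 = 4445/2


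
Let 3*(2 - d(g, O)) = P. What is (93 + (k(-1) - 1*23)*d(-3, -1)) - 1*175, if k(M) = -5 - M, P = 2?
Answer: -118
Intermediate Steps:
d(g, O) = 4/3 (d(g, O) = 2 - ⅓*2 = 2 - ⅔ = 4/3)
(93 + (k(-1) - 1*23)*d(-3, -1)) - 1*175 = (93 + ((-5 - 1*(-1)) - 1*23)*(4/3)) - 1*175 = (93 + ((-5 + 1) - 23)*(4/3)) - 175 = (93 + (-4 - 23)*(4/3)) - 175 = (93 - 27*4/3) - 175 = (93 - 36) - 175 = 57 - 175 = -118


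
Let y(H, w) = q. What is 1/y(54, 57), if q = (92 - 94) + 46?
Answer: 1/44 ≈ 0.022727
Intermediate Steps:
q = 44 (q = -2 + 46 = 44)
y(H, w) = 44
1/y(54, 57) = 1/44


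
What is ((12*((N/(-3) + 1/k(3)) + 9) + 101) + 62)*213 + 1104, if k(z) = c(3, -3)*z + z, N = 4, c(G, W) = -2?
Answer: 54567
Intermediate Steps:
k(z) = -z (k(z) = -2*z + z = -z)
((12*((N/(-3) + 1/k(3)) + 9) + 101) + 62)*213 + 1104 = ((12*((4/(-3) + 1/(-1*3)) + 9) + 101) + 62)*213 + 1104 = ((12*((4*(-⅓) + 1/(-3)) + 9) + 101) + 62)*213 + 1104 = ((12*((-4/3 + 1*(-⅓)) + 9) + 101) + 62)*213 + 1104 = ((12*((-4/3 - ⅓) + 9) + 101) + 62)*213 + 1104 = ((12*(-5/3 + 9) + 101) + 62)*213 + 1104 = ((12*(22/3) + 101) + 62)*213 + 1104 = ((88 + 101) + 62)*213 + 1104 = (189 + 62)*213 + 1104 = 251*213 + 1104 = 53463 + 1104 = 54567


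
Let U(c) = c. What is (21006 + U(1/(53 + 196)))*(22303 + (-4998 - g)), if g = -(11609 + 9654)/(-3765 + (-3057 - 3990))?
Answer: 978523081106515/2692188 ≈ 3.6347e+8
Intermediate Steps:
g = 21263/10812 (g = -21263/(-3765 - 7047) = -21263/(-10812) = -21263*(-1)/10812 = -1*(-21263/10812) = 21263/10812 ≈ 1.9666)
(21006 + U(1/(53 + 196)))*(22303 + (-4998 - g)) = (21006 + 1/(53 + 196))*(22303 + (-4998 - 1*21263/10812)) = (21006 + 1/249)*(22303 + (-4998 - 21263/10812)) = (21006 + 1/249)*(22303 - 54059639/10812) = (5230495/249)*(187080397/10812) = 978523081106515/2692188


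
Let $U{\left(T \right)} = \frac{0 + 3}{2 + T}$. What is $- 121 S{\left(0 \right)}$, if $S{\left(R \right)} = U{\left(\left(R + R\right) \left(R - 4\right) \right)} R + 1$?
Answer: $-121$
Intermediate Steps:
$U{\left(T \right)} = \frac{3}{2 + T}$
$S{\left(R \right)} = 1 + \frac{3 R}{2 + 2 R \left(-4 + R\right)}$ ($S{\left(R \right)} = \frac{3}{2 + \left(R + R\right) \left(R - 4\right)} R + 1 = \frac{3}{2 + 2 R \left(-4 + R\right)} R + 1 = \frac{3 R}{2 + 2 R \left(-4 + R\right)} + 1 = 1 + \frac{3 R}{2 + 2 R \left(-4 + R\right)}$)
$- 121 S{\left(0 \right)} = - 121 \frac{1 + \frac{3}{2} \cdot 0 + 0 \left(-4 + 0\right)}{1 + 0 \left(-4 + 0\right)} = - 121 \frac{1 + 0 + 0 \left(-4\right)}{1 + 0 \left(-4\right)} = - 121 \frac{1 + 0 + 0}{1 + 0} = - 121 \cdot 1^{-1} \cdot 1 = - 121 \cdot 1 \cdot 1 = \left(-121\right) 1 = -121$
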